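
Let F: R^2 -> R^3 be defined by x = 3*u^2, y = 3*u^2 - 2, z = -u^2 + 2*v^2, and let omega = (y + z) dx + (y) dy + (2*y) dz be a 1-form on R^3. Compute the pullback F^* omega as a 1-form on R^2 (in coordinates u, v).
F^* omega = (2*u*(9*u^2 + 6*v^2 - 8)) du + (8*v*(3*u^2 - 2)) dv

Using F^*(f dg) = (f ∘ F) d(g ∘ F), substitute each coordinate x_i by F_i(u, v) in f_i, and replace dx_i by d F_i = (∂F_i/∂u) du + (∂F_i/∂v) dv.
  For the x component: f_1(F) = 2*u^2 + 2*v^2 - 2; d F_1 = (6*u) du + (0) dv
  For the y component: f_2(F) = 3*u^2 - 2; d F_2 = (6*u) du + (0) dv
  For the z component: f_3(F) = 6*u^2 - 4; d F_3 = (-2*u) du + (4*v) dv
Combining and collecting du, dv coefficients:
  coeff of du: 2*u*(9*u^2 + 6*v^2 - 8)
  coeff of dv: 8*v*(3*u^2 - 2)
F^* omega = (2*u*(9*u^2 + 6*v^2 - 8)) du + (8*v*(3*u^2 - 2)) dv.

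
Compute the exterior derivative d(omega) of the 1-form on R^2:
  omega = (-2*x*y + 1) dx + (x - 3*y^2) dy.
d(omega) = (2*x + 1) dx ∧ dy

For a 1-form omega = sum_i f_i dx_i, the exterior derivative is
  d(omega) = sum_{i < j} (∂f_j/∂x_i - ∂f_i/∂x_j) dx_i ∧ dx_j.
  coefficient of dx ∧ dy: ∂f_2/∂x - ∂f_1/∂y = ∂(x - 3*y^2)/∂x - ∂(-2*x*y + 1)/∂y = 2*x + 1
Assembling: d(omega) = (2*x + 1) dx ∧ dy.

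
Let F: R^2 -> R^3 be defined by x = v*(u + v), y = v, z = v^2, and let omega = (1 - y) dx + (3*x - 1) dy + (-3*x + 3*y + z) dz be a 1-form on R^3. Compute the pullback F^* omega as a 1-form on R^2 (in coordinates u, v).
F^* omega = (v*(1 - v)) du + (-6*u*v^2 + 2*u*v + u - 4*v^3 + 7*v^2 + 2*v - 1) dv

Using F^*(f dg) = (f ∘ F) d(g ∘ F), substitute each coordinate x_i by F_i(u, v) in f_i, and replace dx_i by d F_i = (∂F_i/∂u) du + (∂F_i/∂v) dv.
  For the x component: f_1(F) = 1 - v; d F_1 = (v) du + (u + 2*v) dv
  For the y component: f_2(F) = 3*u*v + 3*v^2 - 1; d F_2 = (0) du + (1) dv
  For the z component: f_3(F) = v*(-3*u - 2*v + 3); d F_3 = (0) du + (2*v) dv
Combining and collecting du, dv coefficients:
  coeff of du: v*(1 - v)
  coeff of dv: -6*u*v^2 + 2*u*v + u - 4*v^3 + 7*v^2 + 2*v - 1
F^* omega = (v*(1 - v)) du + (-6*u*v^2 + 2*u*v + u - 4*v^3 + 7*v^2 + 2*v - 1) dv.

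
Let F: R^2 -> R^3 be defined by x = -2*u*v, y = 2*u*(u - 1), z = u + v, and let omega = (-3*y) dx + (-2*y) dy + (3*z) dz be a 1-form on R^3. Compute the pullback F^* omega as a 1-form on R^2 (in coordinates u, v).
F^* omega = (-16*u^3 + 12*u^2*v + 24*u^2 - 12*u*v - 5*u + 3*v) du + (12*u^3 - 12*u^2 + 3*u + 3*v) dv

Using F^*(f dg) = (f ∘ F) d(g ∘ F), substitute each coordinate x_i by F_i(u, v) in f_i, and replace dx_i by d F_i = (∂F_i/∂u) du + (∂F_i/∂v) dv.
  For the x component: f_1(F) = 6*u*(1 - u); d F_1 = (-2*v) du + (-2*u) dv
  For the y component: f_2(F) = 4*u*(1 - u); d F_2 = (4*u - 2) du + (0) dv
  For the z component: f_3(F) = 3*u + 3*v; d F_3 = (1) du + (1) dv
Combining and collecting du, dv coefficients:
  coeff of du: -16*u^3 + 12*u^2*v + 24*u^2 - 12*u*v - 5*u + 3*v
  coeff of dv: 12*u^3 - 12*u^2 + 3*u + 3*v
F^* omega = (-16*u^3 + 12*u^2*v + 24*u^2 - 12*u*v - 5*u + 3*v) du + (12*u^3 - 12*u^2 + 3*u + 3*v) dv.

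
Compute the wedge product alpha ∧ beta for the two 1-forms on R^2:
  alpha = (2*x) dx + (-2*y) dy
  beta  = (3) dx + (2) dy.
alpha ∧ beta = (4*x + 6*y) dx ∧ dy

Distribute the wedge, using dx_i ∧ dx_j = -dx_j ∧ dx_i and dx_i ∧ dx_i = 0. For each pair (i, j) with i < j, the coefficient of dx_i ∧ dx_j in alpha ∧ beta is (alpha_i * beta_j - alpha_j * beta_i). Collecting: alpha ∧ beta = (4*x + 6*y) dx ∧ dy.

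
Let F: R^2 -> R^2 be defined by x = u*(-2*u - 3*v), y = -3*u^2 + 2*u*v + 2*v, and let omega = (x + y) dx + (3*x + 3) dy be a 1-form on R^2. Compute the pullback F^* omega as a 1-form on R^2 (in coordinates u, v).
F^* omega = (56*u^3 + 61*u^2*v - 15*u*v^2 - 8*u*v - 18*u - 6*v^2 + 6*v) du + (3*u^3 - 15*u^2*v - 12*u^2 - 24*u*v + 6*u + 6) dv

Using F^*(f dg) = (f ∘ F) d(g ∘ F), substitute each coordinate x_i by F_i(u, v) in f_i, and replace dx_i by d F_i = (∂F_i/∂u) du + (∂F_i/∂v) dv.
  For the x component: f_1(F) = -5*u^2 - u*v + 2*v; d F_1 = (-4*u - 3*v) du + (-3*u) dv
  For the y component: f_2(F) = -6*u^2 - 9*u*v + 3; d F_2 = (-6*u + 2*v) du + (2*u + 2) dv
Combining and collecting du, dv coefficients:
  coeff of du: 56*u^3 + 61*u^2*v - 15*u*v^2 - 8*u*v - 18*u - 6*v^2 + 6*v
  coeff of dv: 3*u^3 - 15*u^2*v - 12*u^2 - 24*u*v + 6*u + 6
F^* omega = (56*u^3 + 61*u^2*v - 15*u*v^2 - 8*u*v - 18*u - 6*v^2 + 6*v) du + (3*u^3 - 15*u^2*v - 12*u^2 - 24*u*v + 6*u + 6) dv.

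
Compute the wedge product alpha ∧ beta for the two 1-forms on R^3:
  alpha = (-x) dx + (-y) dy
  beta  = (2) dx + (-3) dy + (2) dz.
alpha ∧ beta = (3*x + 2*y) dx ∧ dy + (-2*x) dx ∧ dz + (-2*y) dy ∧ dz

Distribute the wedge, using dx_i ∧ dx_j = -dx_j ∧ dx_i and dx_i ∧ dx_i = 0. For each pair (i, j) with i < j, the coefficient of dx_i ∧ dx_j in alpha ∧ beta is (alpha_i * beta_j - alpha_j * beta_i). Collecting: alpha ∧ beta = (3*x + 2*y) dx ∧ dy + (-2*x) dx ∧ dz + (-2*y) dy ∧ dz.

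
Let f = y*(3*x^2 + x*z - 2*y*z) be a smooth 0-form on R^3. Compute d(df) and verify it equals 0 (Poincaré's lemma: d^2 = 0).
d(df) = 0

Step 1: df = sum_i (∂f/∂x_i) dx_i = (y*(6*x + z)) dx + (3*x^2 + x*z - 4*y*z) dy + (y*(x - 2*y)) dz.
Step 2: Apply d again. Using the 1-form formula, the coefficient of dx ∧ dy in d(df) is ∂^2 f/∂x ∂y - ∂^2 f/∂y ∂x = (6*x + z) - (6*x + z) = 0 (equality of mixed partials for smooth f).
Similarly for dx ∧ dz and dy ∧ dz — all coefficients vanish. So d(df) = 0.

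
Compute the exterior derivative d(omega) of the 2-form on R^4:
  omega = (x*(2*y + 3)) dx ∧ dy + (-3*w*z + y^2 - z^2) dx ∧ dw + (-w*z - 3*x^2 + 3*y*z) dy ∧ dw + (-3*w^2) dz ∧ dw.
d(omega) = (-6*x - 2*y) dx ∧ dy ∧ dw + (3*w + 2*z) dx ∧ dz ∧ dw + (w - 3*y) dy ∧ dz ∧ dw

For a 2-form omega = sum_{i<j} g_{ij} dx_i ∧ dx_j, the exterior derivative is
  d(omega) = sum_{i<j} d(g_{ij}) ∧ dx_i ∧ dx_j = sum_{i<j, k} (∂g_{ij}/∂x_k) dx_k ∧ dx_i ∧ dx_j.
Expand each term, using dx_k ∧ dx_i ∧ dx_j = sgn(permutation) dx_{(a)} ∧ dx_{(b)} ∧ dx_{(c)} with (a < b < c) sorted:
  d(-3*w*z + y^2 - z^2) includes (∂/∂y)(-3*w*z + y^2 - z^2) dy = (2*y) dy, which multiplied by dx ∧ dw gives (-2*y) dx ∧ dy ∧ dw
  d(-3*w*z + y^2 - z^2) includes (∂/∂z)(-3*w*z + y^2 - z^2) dz = (-3*w - 2*z) dz, which multiplied by dx ∧ dw gives (3*w + 2*z) dx ∧ dz ∧ dw
  d(-w*z - 3*x^2 + 3*y*z) includes (∂/∂x)(-w*z - 3*x^2 + 3*y*z) dx = (-6*x) dx, which multiplied by dy ∧ dw gives (-6*x) dx ∧ dy ∧ dw
  d(-w*z - 3*x^2 + 3*y*z) includes (∂/∂z)(-w*z - 3*x^2 + 3*y*z) dz = (-w + 3*y) dz, which multiplied by dy ∧ dw gives (w - 3*y) dy ∧ dz ∧ dw
Collecting like 3-forms: d(omega) = (-6*x - 2*y) dx ∧ dy ∧ dw + (3*w + 2*z) dx ∧ dz ∧ dw + (w - 3*y) dy ∧ dz ∧ dw.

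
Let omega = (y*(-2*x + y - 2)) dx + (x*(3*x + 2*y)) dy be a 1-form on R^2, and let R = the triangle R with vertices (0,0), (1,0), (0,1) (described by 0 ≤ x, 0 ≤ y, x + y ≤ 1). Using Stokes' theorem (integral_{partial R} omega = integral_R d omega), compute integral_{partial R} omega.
integral_(partial R) omega = 7/3

Stokes: integral_partial_R omega = integral_R d omega with d omega = (∂Q/∂x - ∂P/∂y) dx ∧ dy.
  ∂Q/∂x = 6*x + 2*y
  ∂P/∂y = -2*x + 2*y - 2
  integrand = ∂Q/∂x - ∂P/∂y = 8*x + 2.
Integrating over R: integral_0^1 integral_0^{1-x} (8*x + 2) dy dx = 7/3.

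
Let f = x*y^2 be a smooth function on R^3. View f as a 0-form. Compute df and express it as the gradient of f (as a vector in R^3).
df = (y^2) dx + (2*x*y) dy + (0) dz; grad f = (y^2, 2*x*y, 0)

For a 0-form f, d f = (∂f/∂x) dx + (∂f/∂y) dy + (∂f/∂z) dz. The components of the vector representation are exactly the entries of grad f in Cartesian coordinates:
  ∂f/∂x = y^2
  ∂f/∂y = 2*x*y
  ∂f/∂z = 0.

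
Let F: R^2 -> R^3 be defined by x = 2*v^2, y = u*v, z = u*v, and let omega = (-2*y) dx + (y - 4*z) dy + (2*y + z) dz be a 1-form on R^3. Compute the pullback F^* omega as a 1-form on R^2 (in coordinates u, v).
F^* omega = (-8*u*v^2) dv

Using F^*(f dg) = (f ∘ F) d(g ∘ F), substitute each coordinate x_i by F_i(u, v) in f_i, and replace dx_i by d F_i = (∂F_i/∂u) du + (∂F_i/∂v) dv.
  For the x component: f_1(F) = -2*u*v; d F_1 = (0) du + (4*v) dv
  For the y component: f_2(F) = -3*u*v; d F_2 = (v) du + (u) dv
  For the z component: f_3(F) = 3*u*v; d F_3 = (v) du + (u) dv
Combining and collecting du, dv coefficients:
  coeff of du: 0
  coeff of dv: -8*u*v^2
F^* omega = (-8*u*v^2) dv.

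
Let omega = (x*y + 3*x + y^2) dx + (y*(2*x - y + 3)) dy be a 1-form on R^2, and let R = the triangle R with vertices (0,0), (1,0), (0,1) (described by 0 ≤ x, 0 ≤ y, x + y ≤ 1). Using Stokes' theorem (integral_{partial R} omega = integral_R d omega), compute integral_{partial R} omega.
integral_(partial R) omega = -1/6

Stokes: integral_partial_R omega = integral_R d omega with d omega = (∂Q/∂x - ∂P/∂y) dx ∧ dy.
  ∂Q/∂x = 2*y
  ∂P/∂y = x + 2*y
  integrand = ∂Q/∂x - ∂P/∂y = -x.
Integrating over R: integral_0^1 integral_0^{1-x} (-x) dy dx = -1/6.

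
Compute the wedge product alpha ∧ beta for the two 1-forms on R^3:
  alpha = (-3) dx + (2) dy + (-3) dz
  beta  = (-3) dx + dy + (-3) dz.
alpha ∧ beta = (3) dx ∧ dy + (-3) dy ∧ dz

Distribute the wedge, using dx_i ∧ dx_j = -dx_j ∧ dx_i and dx_i ∧ dx_i = 0. For each pair (i, j) with i < j, the coefficient of dx_i ∧ dx_j in alpha ∧ beta is (alpha_i * beta_j - alpha_j * beta_i). Collecting: alpha ∧ beta = (3) dx ∧ dy + (-3) dy ∧ dz.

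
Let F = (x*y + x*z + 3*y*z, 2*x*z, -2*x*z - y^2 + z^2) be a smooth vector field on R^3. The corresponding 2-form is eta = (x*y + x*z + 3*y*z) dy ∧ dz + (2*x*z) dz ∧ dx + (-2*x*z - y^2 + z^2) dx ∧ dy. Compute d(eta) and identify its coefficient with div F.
d(eta) = (-2*x + y + 3*z) dx ∧ dy ∧ dz; div F = -2*x + y + 3*z

For a 2-form in R^3 of the form above, applying d gives a 3-form with coefficient ∂P/∂x + ∂Q/∂y + ∂R/∂z:
  ∂P/∂x = y + z
  ∂Q/∂y = 0
  ∂R/∂z = -2*x + 2*z
Sum = -2*x + y + 3*z, which is exactly div F.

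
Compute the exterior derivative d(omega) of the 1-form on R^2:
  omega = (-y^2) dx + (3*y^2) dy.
d(omega) = (2*y) dx ∧ dy

For a 1-form omega = sum_i f_i dx_i, the exterior derivative is
  d(omega) = sum_{i < j} (∂f_j/∂x_i - ∂f_i/∂x_j) dx_i ∧ dx_j.
  coefficient of dx ∧ dy: ∂f_2/∂x - ∂f_1/∂y = ∂(3*y^2)/∂x - ∂(-y^2)/∂y = 2*y
Assembling: d(omega) = (2*y) dx ∧ dy.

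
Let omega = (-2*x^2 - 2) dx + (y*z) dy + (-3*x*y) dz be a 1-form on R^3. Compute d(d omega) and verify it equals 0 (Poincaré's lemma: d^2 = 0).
d(d omega) = 0

Step 1: d omega = sum_{i<j} (∂f_j/∂x_i - ∂f_i/∂x_j) dx_i ∧ dx_j:
  coeff of dx ∧ dy: 0
  coeff of dx ∧ dz: -3*y
  coeff of dy ∧ dz: -3*x - y
Step 2: Apply d again to each 2-form coefficient. The only possible 3-form in R^3 is dx ∧ dy ∧ dz, with coefficient
  ∂(coeff of dy∧dz)/∂x - ∂(coeff of dx∧dz)/∂y + ∂(coeff of dx∧dy)/∂z
  = ∂/∂x (-3*x - y) - ∂/∂y (-3*y) + ∂/∂z (0).
Each of these terms simplifies to sums of mixed partials that cancel in pairs. The result is 0 (by equality of mixed partials for smooth functions — Schwarz / Clairaut).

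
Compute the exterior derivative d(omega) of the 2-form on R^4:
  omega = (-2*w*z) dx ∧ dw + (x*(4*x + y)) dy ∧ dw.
d(omega) = (2*w) dx ∧ dz ∧ dw + (8*x + y) dx ∧ dy ∧ dw

For a 2-form omega = sum_{i<j} g_{ij} dx_i ∧ dx_j, the exterior derivative is
  d(omega) = sum_{i<j} d(g_{ij}) ∧ dx_i ∧ dx_j = sum_{i<j, k} (∂g_{ij}/∂x_k) dx_k ∧ dx_i ∧ dx_j.
Expand each term, using dx_k ∧ dx_i ∧ dx_j = sgn(permutation) dx_{(a)} ∧ dx_{(b)} ∧ dx_{(c)} with (a < b < c) sorted:
  d(-2*w*z) includes (∂/∂z)(-2*w*z) dz = (-2*w) dz, which multiplied by dx ∧ dw gives (2*w) dx ∧ dz ∧ dw
  d(x*(4*x + y)) includes (∂/∂x)(x*(4*x + y)) dx = (8*x + y) dx, which multiplied by dy ∧ dw gives (8*x + y) dx ∧ dy ∧ dw
Collecting like 3-forms: d(omega) = (2*w) dx ∧ dz ∧ dw + (8*x + y) dx ∧ dy ∧ dw.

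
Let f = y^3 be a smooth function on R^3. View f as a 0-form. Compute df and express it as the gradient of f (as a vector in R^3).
df = (0) dx + (3*y^2) dy + (0) dz; grad f = (0, 3*y^2, 0)

For a 0-form f, d f = (∂f/∂x) dx + (∂f/∂y) dy + (∂f/∂z) dz. The components of the vector representation are exactly the entries of grad f in Cartesian coordinates:
  ∂f/∂x = 0
  ∂f/∂y = 3*y^2
  ∂f/∂z = 0.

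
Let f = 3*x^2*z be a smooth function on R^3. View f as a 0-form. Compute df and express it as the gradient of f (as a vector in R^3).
df = (6*x*z) dx + (0) dy + (3*x^2) dz; grad f = (6*x*z, 0, 3*x^2)

For a 0-form f, d f = (∂f/∂x) dx + (∂f/∂y) dy + (∂f/∂z) dz. The components of the vector representation are exactly the entries of grad f in Cartesian coordinates:
  ∂f/∂x = 6*x*z
  ∂f/∂y = 0
  ∂f/∂z = 3*x^2.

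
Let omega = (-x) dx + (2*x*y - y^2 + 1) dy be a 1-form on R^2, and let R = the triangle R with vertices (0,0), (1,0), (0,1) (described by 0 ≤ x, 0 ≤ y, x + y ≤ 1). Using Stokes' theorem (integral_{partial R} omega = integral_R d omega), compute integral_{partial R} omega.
integral_(partial R) omega = 1/3

Stokes: integral_partial_R omega = integral_R d omega with d omega = (∂Q/∂x - ∂P/∂y) dx ∧ dy.
  ∂Q/∂x = 2*y
  ∂P/∂y = 0
  integrand = ∂Q/∂x - ∂P/∂y = 2*y.
Integrating over R: integral_0^1 integral_0^{1-x} (2*y) dy dx = 1/3.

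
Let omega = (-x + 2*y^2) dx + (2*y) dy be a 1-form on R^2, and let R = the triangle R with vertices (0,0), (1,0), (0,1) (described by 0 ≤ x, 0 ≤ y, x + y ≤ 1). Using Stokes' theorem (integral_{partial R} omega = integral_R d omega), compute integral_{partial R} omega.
integral_(partial R) omega = -2/3

Stokes: integral_partial_R omega = integral_R d omega with d omega = (∂Q/∂x - ∂P/∂y) dx ∧ dy.
  ∂Q/∂x = 0
  ∂P/∂y = 4*y
  integrand = ∂Q/∂x - ∂P/∂y = -4*y.
Integrating over R: integral_0^1 integral_0^{1-x} (-4*y) dy dx = -2/3.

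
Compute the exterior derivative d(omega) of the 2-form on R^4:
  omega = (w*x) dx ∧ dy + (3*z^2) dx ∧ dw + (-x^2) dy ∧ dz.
d(omega) = (x) dx ∧ dy ∧ dw + (-6*z) dx ∧ dz ∧ dw + (-2*x) dx ∧ dy ∧ dz

For a 2-form omega = sum_{i<j} g_{ij} dx_i ∧ dx_j, the exterior derivative is
  d(omega) = sum_{i<j} d(g_{ij}) ∧ dx_i ∧ dx_j = sum_{i<j, k} (∂g_{ij}/∂x_k) dx_k ∧ dx_i ∧ dx_j.
Expand each term, using dx_k ∧ dx_i ∧ dx_j = sgn(permutation) dx_{(a)} ∧ dx_{(b)} ∧ dx_{(c)} with (a < b < c) sorted:
  d(w*x) includes (∂/∂w)(w*x) dw = (x) dw, which multiplied by dx ∧ dy gives (x) dx ∧ dy ∧ dw
  d(3*z^2) includes (∂/∂z)(3*z^2) dz = (6*z) dz, which multiplied by dx ∧ dw gives (-6*z) dx ∧ dz ∧ dw
  d(-x^2) includes (∂/∂x)(-x^2) dx = (-2*x) dx, which multiplied by dy ∧ dz gives (-2*x) dx ∧ dy ∧ dz
Collecting like 3-forms: d(omega) = (x) dx ∧ dy ∧ dw + (-6*z) dx ∧ dz ∧ dw + (-2*x) dx ∧ dy ∧ dz.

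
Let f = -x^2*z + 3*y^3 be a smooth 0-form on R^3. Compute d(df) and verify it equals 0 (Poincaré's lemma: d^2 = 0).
d(df) = 0

Step 1: df = sum_i (∂f/∂x_i) dx_i = (-2*x*z) dx + (9*y^2) dy + (-x^2) dz.
Step 2: Apply d again. Using the 1-form formula, the coefficient of dx ∧ dy in d(df) is ∂^2 f/∂x ∂y - ∂^2 f/∂y ∂x = (0) - (0) = 0 (equality of mixed partials for smooth f).
Similarly for dx ∧ dz and dy ∧ dz — all coefficients vanish. So d(df) = 0.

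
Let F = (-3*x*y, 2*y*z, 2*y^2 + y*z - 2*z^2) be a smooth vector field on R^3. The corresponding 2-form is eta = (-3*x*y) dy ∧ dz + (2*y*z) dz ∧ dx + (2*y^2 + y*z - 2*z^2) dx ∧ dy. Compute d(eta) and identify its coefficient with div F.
d(eta) = (-2*y - 2*z) dx ∧ dy ∧ dz; div F = -2*y - 2*z

For a 2-form in R^3 of the form above, applying d gives a 3-form with coefficient ∂P/∂x + ∂Q/∂y + ∂R/∂z:
  ∂P/∂x = -3*y
  ∂Q/∂y = 2*z
  ∂R/∂z = y - 4*z
Sum = -2*y - 2*z, which is exactly div F.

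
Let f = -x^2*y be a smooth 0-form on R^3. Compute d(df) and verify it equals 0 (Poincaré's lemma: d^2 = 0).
d(df) = 0

Step 1: df = sum_i (∂f/∂x_i) dx_i = (-2*x*y) dx + (-x^2) dy + (0) dz.
Step 2: Apply d again. Using the 1-form formula, the coefficient of dx ∧ dy in d(df) is ∂^2 f/∂x ∂y - ∂^2 f/∂y ∂x = (-2*x) - (-2*x) = 0 (equality of mixed partials for smooth f).
Similarly for dx ∧ dz and dy ∧ dz — all coefficients vanish. So d(df) = 0.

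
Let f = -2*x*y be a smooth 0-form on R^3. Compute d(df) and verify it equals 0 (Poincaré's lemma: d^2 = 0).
d(df) = 0

Step 1: df = sum_i (∂f/∂x_i) dx_i = (-2*y) dx + (-2*x) dy + (0) dz.
Step 2: Apply d again. Using the 1-form formula, the coefficient of dx ∧ dy in d(df) is ∂^2 f/∂x ∂y - ∂^2 f/∂y ∂x = (-2) - (-2) = 0 (equality of mixed partials for smooth f).
Similarly for dx ∧ dz and dy ∧ dz — all coefficients vanish. So d(df) = 0.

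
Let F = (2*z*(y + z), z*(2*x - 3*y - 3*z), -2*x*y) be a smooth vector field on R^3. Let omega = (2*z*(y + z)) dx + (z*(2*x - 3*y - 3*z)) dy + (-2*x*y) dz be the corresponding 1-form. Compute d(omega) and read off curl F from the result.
d(omega) = (-4*x + 3*y + 6*z) dy ∧ dz + (4*y + 4*z) dz ∧ dx + (0) dx ∧ dy; curl F = (-4*x + 3*y + 6*z, 4*y + 4*z, 0)

d omega = sum_{i<j} (∂f_j/∂x_i - ∂f_i/∂x_j) dx_i ∧ dx_j. Under the identification (dy ∧ dz, dz ∧ dx, dx ∧ dy) ↔ (e_x, e_y, e_z), the coefficients are exactly the components of curl F. Compute:
  ∂R/∂y - ∂Q/∂z = (-2*x) - (2*x - 3*y - 6*z) = -4*x + 3*y + 6*z
  ∂P/∂z - ∂R/∂x = (2*y + 4*z) - (-2*y) = 4*y + 4*z
  ∂Q/∂x - ∂P/∂y = (2*z) - (2*z) = 0.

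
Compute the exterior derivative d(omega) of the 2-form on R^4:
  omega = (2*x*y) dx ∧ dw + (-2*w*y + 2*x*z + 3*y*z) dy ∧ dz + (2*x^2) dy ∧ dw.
d(omega) = (2*x) dx ∧ dy ∧ dw + (2*z) dx ∧ dy ∧ dz + (-2*y) dy ∧ dz ∧ dw

For a 2-form omega = sum_{i<j} g_{ij} dx_i ∧ dx_j, the exterior derivative is
  d(omega) = sum_{i<j} d(g_{ij}) ∧ dx_i ∧ dx_j = sum_{i<j, k} (∂g_{ij}/∂x_k) dx_k ∧ dx_i ∧ dx_j.
Expand each term, using dx_k ∧ dx_i ∧ dx_j = sgn(permutation) dx_{(a)} ∧ dx_{(b)} ∧ dx_{(c)} with (a < b < c) sorted:
  d(2*x*y) includes (∂/∂y)(2*x*y) dy = (2*x) dy, which multiplied by dx ∧ dw gives (-2*x) dx ∧ dy ∧ dw
  d(-2*w*y + 2*x*z + 3*y*z) includes (∂/∂x)(-2*w*y + 2*x*z + 3*y*z) dx = (2*z) dx, which multiplied by dy ∧ dz gives (2*z) dx ∧ dy ∧ dz
  d(-2*w*y + 2*x*z + 3*y*z) includes (∂/∂w)(-2*w*y + 2*x*z + 3*y*z) dw = (-2*y) dw, which multiplied by dy ∧ dz gives (-2*y) dy ∧ dz ∧ dw
  d(2*x^2) includes (∂/∂x)(2*x^2) dx = (4*x) dx, which multiplied by dy ∧ dw gives (4*x) dx ∧ dy ∧ dw
Collecting like 3-forms: d(omega) = (2*x) dx ∧ dy ∧ dw + (2*z) dx ∧ dy ∧ dz + (-2*y) dy ∧ dz ∧ dw.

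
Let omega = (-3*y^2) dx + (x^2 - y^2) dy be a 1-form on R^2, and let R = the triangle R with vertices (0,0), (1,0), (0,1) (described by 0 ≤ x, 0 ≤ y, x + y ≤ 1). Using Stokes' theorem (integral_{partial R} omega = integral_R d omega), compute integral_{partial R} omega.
integral_(partial R) omega = 4/3

Stokes: integral_partial_R omega = integral_R d omega with d omega = (∂Q/∂x - ∂P/∂y) dx ∧ dy.
  ∂Q/∂x = 2*x
  ∂P/∂y = -6*y
  integrand = ∂Q/∂x - ∂P/∂y = 2*x + 6*y.
Integrating over R: integral_0^1 integral_0^{1-x} (2*x + 6*y) dy dx = 4/3.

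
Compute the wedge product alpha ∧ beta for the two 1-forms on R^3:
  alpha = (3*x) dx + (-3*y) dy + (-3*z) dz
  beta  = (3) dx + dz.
alpha ∧ beta = (3*x + 9*z) dx ∧ dz + (9*y) dx ∧ dy + (-3*y) dy ∧ dz

Distribute the wedge, using dx_i ∧ dx_j = -dx_j ∧ dx_i and dx_i ∧ dx_i = 0. For each pair (i, j) with i < j, the coefficient of dx_i ∧ dx_j in alpha ∧ beta is (alpha_i * beta_j - alpha_j * beta_i). Collecting: alpha ∧ beta = (3*x + 9*z) dx ∧ dz + (9*y) dx ∧ dy + (-3*y) dy ∧ dz.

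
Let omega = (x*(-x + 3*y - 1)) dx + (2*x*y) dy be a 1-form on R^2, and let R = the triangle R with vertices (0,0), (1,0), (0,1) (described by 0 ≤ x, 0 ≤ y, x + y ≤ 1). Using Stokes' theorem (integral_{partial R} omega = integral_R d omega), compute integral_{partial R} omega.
integral_(partial R) omega = -1/6

Stokes: integral_partial_R omega = integral_R d omega with d omega = (∂Q/∂x - ∂P/∂y) dx ∧ dy.
  ∂Q/∂x = 2*y
  ∂P/∂y = 3*x
  integrand = ∂Q/∂x - ∂P/∂y = -3*x + 2*y.
Integrating over R: integral_0^1 integral_0^{1-x} (-3*x + 2*y) dy dx = -1/6.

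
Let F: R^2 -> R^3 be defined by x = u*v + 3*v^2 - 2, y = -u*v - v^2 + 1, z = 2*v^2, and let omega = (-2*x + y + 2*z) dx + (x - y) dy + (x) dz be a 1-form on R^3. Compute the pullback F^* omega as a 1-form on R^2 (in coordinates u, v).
F^* omega = (v*(-5*u*v - 7*v^2 + 8)) du + (-5*u^2*v - 25*u*v^2 + 8*u - 14*v^3 + 28*v) dv

Using F^*(f dg) = (f ∘ F) d(g ∘ F), substitute each coordinate x_i by F_i(u, v) in f_i, and replace dx_i by d F_i = (∂F_i/∂u) du + (∂F_i/∂v) dv.
  For the x component: f_1(F) = -3*u*v - 3*v^2 + 5; d F_1 = (v) du + (u + 6*v) dv
  For the y component: f_2(F) = 2*u*v + 4*v^2 - 3; d F_2 = (-v) du + (-u - 2*v) dv
  For the z component: f_3(F) = u*v + 3*v^2 - 2; d F_3 = (0) du + (4*v) dv
Combining and collecting du, dv coefficients:
  coeff of du: v*(-5*u*v - 7*v^2 + 8)
  coeff of dv: -5*u^2*v - 25*u*v^2 + 8*u - 14*v^3 + 28*v
F^* omega = (v*(-5*u*v - 7*v^2 + 8)) du + (-5*u^2*v - 25*u*v^2 + 8*u - 14*v^3 + 28*v) dv.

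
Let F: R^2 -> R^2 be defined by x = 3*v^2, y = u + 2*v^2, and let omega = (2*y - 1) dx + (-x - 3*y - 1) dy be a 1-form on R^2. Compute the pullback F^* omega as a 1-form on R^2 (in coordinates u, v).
F^* omega = (-3*u - 9*v^2 - 1) du + (-12*v^3 - 10*v) dv

Using F^*(f dg) = (f ∘ F) d(g ∘ F), substitute each coordinate x_i by F_i(u, v) in f_i, and replace dx_i by d F_i = (∂F_i/∂u) du + (∂F_i/∂v) dv.
  For the x component: f_1(F) = 2*u + 4*v^2 - 1; d F_1 = (0) du + (6*v) dv
  For the y component: f_2(F) = -3*u - 9*v^2 - 1; d F_2 = (1) du + (4*v) dv
Combining and collecting du, dv coefficients:
  coeff of du: -3*u - 9*v^2 - 1
  coeff of dv: -12*v^3 - 10*v
F^* omega = (-3*u - 9*v^2 - 1) du + (-12*v^3 - 10*v) dv.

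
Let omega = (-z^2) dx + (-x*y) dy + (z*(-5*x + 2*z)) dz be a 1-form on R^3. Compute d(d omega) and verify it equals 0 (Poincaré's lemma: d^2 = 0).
d(d omega) = 0

Step 1: d omega = sum_{i<j} (∂f_j/∂x_i - ∂f_i/∂x_j) dx_i ∧ dx_j:
  coeff of dx ∧ dy: -y
  coeff of dx ∧ dz: -3*z
  coeff of dy ∧ dz: 0
Step 2: Apply d again to each 2-form coefficient. The only possible 3-form in R^3 is dx ∧ dy ∧ dz, with coefficient
  ∂(coeff of dy∧dz)/∂x - ∂(coeff of dx∧dz)/∂y + ∂(coeff of dx∧dy)/∂z
  = ∂/∂x (0) - ∂/∂y (-3*z) + ∂/∂z (-y).
Each of these terms simplifies to sums of mixed partials that cancel in pairs. The result is 0 (by equality of mixed partials for smooth functions — Schwarz / Clairaut).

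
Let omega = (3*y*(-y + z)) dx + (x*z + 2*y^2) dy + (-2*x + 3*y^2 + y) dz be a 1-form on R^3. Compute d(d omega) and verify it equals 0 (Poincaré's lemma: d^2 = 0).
d(d omega) = 0

Step 1: d omega = sum_{i<j} (∂f_j/∂x_i - ∂f_i/∂x_j) dx_i ∧ dx_j:
  coeff of dx ∧ dy: 6*y - 2*z
  coeff of dx ∧ dz: -3*y - 2
  coeff of dy ∧ dz: -x + 6*y + 1
Step 2: Apply d again to each 2-form coefficient. The only possible 3-form in R^3 is dx ∧ dy ∧ dz, with coefficient
  ∂(coeff of dy∧dz)/∂x - ∂(coeff of dx∧dz)/∂y + ∂(coeff of dx∧dy)/∂z
  = ∂/∂x (-x + 6*y + 1) - ∂/∂y (-3*y - 2) + ∂/∂z (6*y - 2*z).
Each of these terms simplifies to sums of mixed partials that cancel in pairs. The result is 0 (by equality of mixed partials for smooth functions — Schwarz / Clairaut).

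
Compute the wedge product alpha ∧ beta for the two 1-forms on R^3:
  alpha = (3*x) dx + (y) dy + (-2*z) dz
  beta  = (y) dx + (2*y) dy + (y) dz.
alpha ∧ beta = (y*(6*x - y)) dx ∧ dy + (y*(3*x + 2*z)) dx ∧ dz + (y*(y + 4*z)) dy ∧ dz

Distribute the wedge, using dx_i ∧ dx_j = -dx_j ∧ dx_i and dx_i ∧ dx_i = 0. For each pair (i, j) with i < j, the coefficient of dx_i ∧ dx_j in alpha ∧ beta is (alpha_i * beta_j - alpha_j * beta_i). Collecting: alpha ∧ beta = (y*(6*x - y)) dx ∧ dy + (y*(3*x + 2*z)) dx ∧ dz + (y*(y + 4*z)) dy ∧ dz.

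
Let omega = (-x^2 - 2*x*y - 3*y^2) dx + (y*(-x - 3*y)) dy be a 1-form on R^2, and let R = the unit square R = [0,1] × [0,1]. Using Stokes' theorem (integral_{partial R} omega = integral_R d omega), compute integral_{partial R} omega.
integral_(partial R) omega = 7/2

Stokes: integral_partial_R omega = integral_R d omega with d omega = (∂Q/∂x - ∂P/∂y) dx ∧ dy.
  ∂Q/∂x = -y
  ∂P/∂y = -2*x - 6*y
  integrand = ∂Q/∂x - ∂P/∂y = 2*x + 5*y.
Integrating over R: integral_0^1 integral_0^1 (2*x + 5*y) dx dy = 7/2.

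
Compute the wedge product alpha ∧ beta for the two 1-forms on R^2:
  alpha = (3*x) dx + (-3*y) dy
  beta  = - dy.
alpha ∧ beta = (-3*x) dx ∧ dy

Distribute the wedge, using dx_i ∧ dx_j = -dx_j ∧ dx_i and dx_i ∧ dx_i = 0. For each pair (i, j) with i < j, the coefficient of dx_i ∧ dx_j in alpha ∧ beta is (alpha_i * beta_j - alpha_j * beta_i). Collecting: alpha ∧ beta = (-3*x) dx ∧ dy.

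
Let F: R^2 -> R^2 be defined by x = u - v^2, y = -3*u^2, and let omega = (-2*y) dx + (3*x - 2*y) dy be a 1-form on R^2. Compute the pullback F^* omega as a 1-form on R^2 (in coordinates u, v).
F^* omega = (6*u*(-6*u^2 - 2*u + 3*v^2)) du + (-12*u^2*v) dv

Using F^*(f dg) = (f ∘ F) d(g ∘ F), substitute each coordinate x_i by F_i(u, v) in f_i, and replace dx_i by d F_i = (∂F_i/∂u) du + (∂F_i/∂v) dv.
  For the x component: f_1(F) = 6*u^2; d F_1 = (1) du + (-2*v) dv
  For the y component: f_2(F) = 6*u^2 + 3*u - 3*v^2; d F_2 = (-6*u) du + (0) dv
Combining and collecting du, dv coefficients:
  coeff of du: 6*u*(-6*u^2 - 2*u + 3*v^2)
  coeff of dv: -12*u^2*v
F^* omega = (6*u*(-6*u^2 - 2*u + 3*v^2)) du + (-12*u^2*v) dv.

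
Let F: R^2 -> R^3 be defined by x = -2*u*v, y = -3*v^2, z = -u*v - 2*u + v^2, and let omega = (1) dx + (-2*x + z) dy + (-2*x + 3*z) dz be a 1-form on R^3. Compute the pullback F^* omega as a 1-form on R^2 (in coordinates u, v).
F^* omega = (-u*v^2 + 4*u*v + 12*u - 3*v^3 - 6*v^2 - 2*v) du + (u*(-u*v + 6*u - 19*v^2 - 2)) dv

Using F^*(f dg) = (f ∘ F) d(g ∘ F), substitute each coordinate x_i by F_i(u, v) in f_i, and replace dx_i by d F_i = (∂F_i/∂u) du + (∂F_i/∂v) dv.
  For the x component: f_1(F) = 1; d F_1 = (-2*v) du + (-2*u) dv
  For the y component: f_2(F) = 3*u*v - 2*u + v^2; d F_2 = (0) du + (-6*v) dv
  For the z component: f_3(F) = u*v - 6*u + 3*v^2; d F_3 = (-v - 2) du + (-u + 2*v) dv
Combining and collecting du, dv coefficients:
  coeff of du: -u*v^2 + 4*u*v + 12*u - 3*v^3 - 6*v^2 - 2*v
  coeff of dv: u*(-u*v + 6*u - 19*v^2 - 2)
F^* omega = (-u*v^2 + 4*u*v + 12*u - 3*v^3 - 6*v^2 - 2*v) du + (u*(-u*v + 6*u - 19*v^2 - 2)) dv.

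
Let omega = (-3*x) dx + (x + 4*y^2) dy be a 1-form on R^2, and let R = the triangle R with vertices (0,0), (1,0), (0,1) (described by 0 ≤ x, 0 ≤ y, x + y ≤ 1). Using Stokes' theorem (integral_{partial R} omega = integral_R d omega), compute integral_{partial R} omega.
integral_(partial R) omega = 1/2

Stokes: integral_partial_R omega = integral_R d omega with d omega = (∂Q/∂x - ∂P/∂y) dx ∧ dy.
  ∂Q/∂x = 1
  ∂P/∂y = 0
  integrand = ∂Q/∂x - ∂P/∂y = 1.
Integrating over R: integral_0^1 integral_0^{1-x} (1) dy dx = 1/2.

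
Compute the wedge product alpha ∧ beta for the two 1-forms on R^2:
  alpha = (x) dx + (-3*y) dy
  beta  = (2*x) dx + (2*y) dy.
alpha ∧ beta = (8*x*y) dx ∧ dy

Distribute the wedge, using dx_i ∧ dx_j = -dx_j ∧ dx_i and dx_i ∧ dx_i = 0. For each pair (i, j) with i < j, the coefficient of dx_i ∧ dx_j in alpha ∧ beta is (alpha_i * beta_j - alpha_j * beta_i). Collecting: alpha ∧ beta = (8*x*y) dx ∧ dy.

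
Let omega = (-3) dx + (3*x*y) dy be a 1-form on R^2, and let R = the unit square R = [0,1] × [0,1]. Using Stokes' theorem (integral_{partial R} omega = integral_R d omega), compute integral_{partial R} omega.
integral_(partial R) omega = 3/2

Stokes: integral_partial_R omega = integral_R d omega with d omega = (∂Q/∂x - ∂P/∂y) dx ∧ dy.
  ∂Q/∂x = 3*y
  ∂P/∂y = 0
  integrand = ∂Q/∂x - ∂P/∂y = 3*y.
Integrating over R: integral_0^1 integral_0^1 (3*y) dx dy = 3/2.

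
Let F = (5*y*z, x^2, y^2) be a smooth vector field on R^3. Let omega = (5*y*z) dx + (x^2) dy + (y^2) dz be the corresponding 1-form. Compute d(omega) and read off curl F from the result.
d(omega) = (2*y) dy ∧ dz + (5*y) dz ∧ dx + (2*x - 5*z) dx ∧ dy; curl F = (2*y, 5*y, 2*x - 5*z)

d omega = sum_{i<j} (∂f_j/∂x_i - ∂f_i/∂x_j) dx_i ∧ dx_j. Under the identification (dy ∧ dz, dz ∧ dx, dx ∧ dy) ↔ (e_x, e_y, e_z), the coefficients are exactly the components of curl F. Compute:
  ∂R/∂y - ∂Q/∂z = (2*y) - (0) = 2*y
  ∂P/∂z - ∂R/∂x = (5*y) - (0) = 5*y
  ∂Q/∂x - ∂P/∂y = (2*x) - (5*z) = 2*x - 5*z.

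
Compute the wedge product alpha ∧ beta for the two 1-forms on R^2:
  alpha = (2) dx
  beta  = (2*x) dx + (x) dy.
alpha ∧ beta = (2*x) dx ∧ dy

Distribute the wedge, using dx_i ∧ dx_j = -dx_j ∧ dx_i and dx_i ∧ dx_i = 0. For each pair (i, j) with i < j, the coefficient of dx_i ∧ dx_j in alpha ∧ beta is (alpha_i * beta_j - alpha_j * beta_i). Collecting: alpha ∧ beta = (2*x) dx ∧ dy.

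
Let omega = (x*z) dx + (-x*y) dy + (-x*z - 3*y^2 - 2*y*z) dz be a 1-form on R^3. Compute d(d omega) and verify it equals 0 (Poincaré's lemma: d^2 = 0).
d(d omega) = 0

Step 1: d omega = sum_{i<j} (∂f_j/∂x_i - ∂f_i/∂x_j) dx_i ∧ dx_j:
  coeff of dx ∧ dy: -y
  coeff of dx ∧ dz: -x - z
  coeff of dy ∧ dz: -6*y - 2*z
Step 2: Apply d again to each 2-form coefficient. The only possible 3-form in R^3 is dx ∧ dy ∧ dz, with coefficient
  ∂(coeff of dy∧dz)/∂x - ∂(coeff of dx∧dz)/∂y + ∂(coeff of dx∧dy)/∂z
  = ∂/∂x (-6*y - 2*z) - ∂/∂y (-x - z) + ∂/∂z (-y).
Each of these terms simplifies to sums of mixed partials that cancel in pairs. The result is 0 (by equality of mixed partials for smooth functions — Schwarz / Clairaut).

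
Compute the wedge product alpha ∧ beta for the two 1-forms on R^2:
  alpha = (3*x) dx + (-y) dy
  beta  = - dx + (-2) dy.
alpha ∧ beta = (-6*x - y) dx ∧ dy

Distribute the wedge, using dx_i ∧ dx_j = -dx_j ∧ dx_i and dx_i ∧ dx_i = 0. For each pair (i, j) with i < j, the coefficient of dx_i ∧ dx_j in alpha ∧ beta is (alpha_i * beta_j - alpha_j * beta_i). Collecting: alpha ∧ beta = (-6*x - y) dx ∧ dy.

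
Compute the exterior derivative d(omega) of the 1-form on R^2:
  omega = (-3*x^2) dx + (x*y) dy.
d(omega) = (y) dx ∧ dy

For a 1-form omega = sum_i f_i dx_i, the exterior derivative is
  d(omega) = sum_{i < j} (∂f_j/∂x_i - ∂f_i/∂x_j) dx_i ∧ dx_j.
  coefficient of dx ∧ dy: ∂f_2/∂x - ∂f_1/∂y = ∂(x*y)/∂x - ∂(-3*x^2)/∂y = y
Assembling: d(omega) = (y) dx ∧ dy.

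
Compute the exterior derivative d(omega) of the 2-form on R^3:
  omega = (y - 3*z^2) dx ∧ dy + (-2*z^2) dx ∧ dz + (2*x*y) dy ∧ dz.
d(omega) = (2*y - 6*z) dx ∧ dy ∧ dz

For a 2-form omega = sum_{i<j} g_{ij} dx_i ∧ dx_j, the exterior derivative is
  d(omega) = sum_{i<j} d(g_{ij}) ∧ dx_i ∧ dx_j = sum_{i<j, k} (∂g_{ij}/∂x_k) dx_k ∧ dx_i ∧ dx_j.
Expand each term, using dx_k ∧ dx_i ∧ dx_j = sgn(permutation) dx_{(a)} ∧ dx_{(b)} ∧ dx_{(c)} with (a < b < c) sorted:
  d(y - 3*z^2) includes (∂/∂z)(y - 3*z^2) dz = (-6*z) dz, which multiplied by dx ∧ dy gives (-6*z) dx ∧ dy ∧ dz
  d(2*x*y) includes (∂/∂x)(2*x*y) dx = (2*y) dx, which multiplied by dy ∧ dz gives (2*y) dx ∧ dy ∧ dz
Collecting like 3-forms: d(omega) = (2*y - 6*z) dx ∧ dy ∧ dz.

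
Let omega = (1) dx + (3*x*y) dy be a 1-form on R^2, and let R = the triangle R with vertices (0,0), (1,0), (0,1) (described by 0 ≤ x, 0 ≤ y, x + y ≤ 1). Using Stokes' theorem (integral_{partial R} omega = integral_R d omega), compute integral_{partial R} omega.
integral_(partial R) omega = 1/2

Stokes: integral_partial_R omega = integral_R d omega with d omega = (∂Q/∂x - ∂P/∂y) dx ∧ dy.
  ∂Q/∂x = 3*y
  ∂P/∂y = 0
  integrand = ∂Q/∂x - ∂P/∂y = 3*y.
Integrating over R: integral_0^1 integral_0^{1-x} (3*y) dy dx = 1/2.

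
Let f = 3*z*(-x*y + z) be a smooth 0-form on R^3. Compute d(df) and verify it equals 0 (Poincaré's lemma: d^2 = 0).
d(df) = 0

Step 1: df = sum_i (∂f/∂x_i) dx_i = (-3*y*z) dx + (-3*x*z) dy + (-3*x*y + 6*z) dz.
Step 2: Apply d again. Using the 1-form formula, the coefficient of dx ∧ dy in d(df) is ∂^2 f/∂x ∂y - ∂^2 f/∂y ∂x = (-3*z) - (-3*z) = 0 (equality of mixed partials for smooth f).
Similarly for dx ∧ dz and dy ∧ dz — all coefficients vanish. So d(df) = 0.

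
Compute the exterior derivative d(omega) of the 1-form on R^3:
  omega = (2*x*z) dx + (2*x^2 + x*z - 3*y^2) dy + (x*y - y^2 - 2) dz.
d(omega) = (4*x + z) dx ∧ dy + (-2*x + y) dx ∧ dz + (-2*y) dy ∧ dz

For a 1-form omega = sum_i f_i dx_i, the exterior derivative is
  d(omega) = sum_{i < j} (∂f_j/∂x_i - ∂f_i/∂x_j) dx_i ∧ dx_j.
  coefficient of dx ∧ dy: ∂f_2/∂x - ∂f_1/∂y = ∂(2*x^2 + x*z - 3*y^2)/∂x - ∂(2*x*z)/∂y = 4*x + z
  coefficient of dx ∧ dz: ∂f_3/∂x - ∂f_1/∂z = ∂(x*y - y^2 - 2)/∂x - ∂(2*x*z)/∂z = -2*x + y
  coefficient of dy ∧ dz: ∂f_3/∂y - ∂f_2/∂z = ∂(x*y - y^2 - 2)/∂y - ∂(2*x^2 + x*z - 3*y^2)/∂z = -2*y
Assembling: d(omega) = (4*x + z) dx ∧ dy + (-2*x + y) dx ∧ dz + (-2*y) dy ∧ dz.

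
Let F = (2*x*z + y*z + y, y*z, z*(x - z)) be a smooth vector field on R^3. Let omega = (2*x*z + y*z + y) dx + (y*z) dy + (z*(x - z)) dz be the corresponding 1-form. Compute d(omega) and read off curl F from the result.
d(omega) = (-y) dy ∧ dz + (2*x + y - z) dz ∧ dx + (-z - 1) dx ∧ dy; curl F = (-y, 2*x + y - z, -z - 1)

d omega = sum_{i<j} (∂f_j/∂x_i - ∂f_i/∂x_j) dx_i ∧ dx_j. Under the identification (dy ∧ dz, dz ∧ dx, dx ∧ dy) ↔ (e_x, e_y, e_z), the coefficients are exactly the components of curl F. Compute:
  ∂R/∂y - ∂Q/∂z = (0) - (y) = -y
  ∂P/∂z - ∂R/∂x = (2*x + y) - (z) = 2*x + y - z
  ∂Q/∂x - ∂P/∂y = (0) - (z + 1) = -z - 1.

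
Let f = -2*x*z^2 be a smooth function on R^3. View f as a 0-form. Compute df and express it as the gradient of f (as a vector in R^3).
df = (-2*z^2) dx + (0) dy + (-4*x*z) dz; grad f = (-2*z^2, 0, -4*x*z)

For a 0-form f, d f = (∂f/∂x) dx + (∂f/∂y) dy + (∂f/∂z) dz. The components of the vector representation are exactly the entries of grad f in Cartesian coordinates:
  ∂f/∂x = -2*z^2
  ∂f/∂y = 0
  ∂f/∂z = -4*x*z.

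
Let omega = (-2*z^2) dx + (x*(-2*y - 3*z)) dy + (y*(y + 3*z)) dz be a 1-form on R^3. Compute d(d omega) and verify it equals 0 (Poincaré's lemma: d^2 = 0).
d(d omega) = 0

Step 1: d omega = sum_{i<j} (∂f_j/∂x_i - ∂f_i/∂x_j) dx_i ∧ dx_j:
  coeff of dx ∧ dy: -2*y - 3*z
  coeff of dx ∧ dz: 4*z
  coeff of dy ∧ dz: 3*x + 2*y + 3*z
Step 2: Apply d again to each 2-form coefficient. The only possible 3-form in R^3 is dx ∧ dy ∧ dz, with coefficient
  ∂(coeff of dy∧dz)/∂x - ∂(coeff of dx∧dz)/∂y + ∂(coeff of dx∧dy)/∂z
  = ∂/∂x (3*x + 2*y + 3*z) - ∂/∂y (4*z) + ∂/∂z (-2*y - 3*z).
Each of these terms simplifies to sums of mixed partials that cancel in pairs. The result is 0 (by equality of mixed partials for smooth functions — Schwarz / Clairaut).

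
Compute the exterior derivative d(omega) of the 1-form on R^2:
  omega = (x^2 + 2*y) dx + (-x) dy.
d(omega) = (-3) dx ∧ dy

For a 1-form omega = sum_i f_i dx_i, the exterior derivative is
  d(omega) = sum_{i < j} (∂f_j/∂x_i - ∂f_i/∂x_j) dx_i ∧ dx_j.
  coefficient of dx ∧ dy: ∂f_2/∂x - ∂f_1/∂y = ∂(-x)/∂x - ∂(x^2 + 2*y)/∂y = -3
Assembling: d(omega) = (-3) dx ∧ dy.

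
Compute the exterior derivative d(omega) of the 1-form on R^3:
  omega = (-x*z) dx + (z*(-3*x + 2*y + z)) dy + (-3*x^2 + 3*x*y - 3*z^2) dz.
d(omega) = (-3*z) dx ∧ dy + (-5*x + 3*y) dx ∧ dz + (6*x - 2*y - 2*z) dy ∧ dz

For a 1-form omega = sum_i f_i dx_i, the exterior derivative is
  d(omega) = sum_{i < j} (∂f_j/∂x_i - ∂f_i/∂x_j) dx_i ∧ dx_j.
  coefficient of dx ∧ dy: ∂f_2/∂x - ∂f_1/∂y = ∂(z*(-3*x + 2*y + z))/∂x - ∂(-x*z)/∂y = -3*z
  coefficient of dx ∧ dz: ∂f_3/∂x - ∂f_1/∂z = ∂(-3*x^2 + 3*x*y - 3*z^2)/∂x - ∂(-x*z)/∂z = -5*x + 3*y
  coefficient of dy ∧ dz: ∂f_3/∂y - ∂f_2/∂z = ∂(-3*x^2 + 3*x*y - 3*z^2)/∂y - ∂(z*(-3*x + 2*y + z))/∂z = 6*x - 2*y - 2*z
Assembling: d(omega) = (-3*z) dx ∧ dy + (-5*x + 3*y) dx ∧ dz + (6*x - 2*y - 2*z) dy ∧ dz.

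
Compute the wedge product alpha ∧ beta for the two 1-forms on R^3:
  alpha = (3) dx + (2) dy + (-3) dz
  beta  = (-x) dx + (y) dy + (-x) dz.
alpha ∧ beta = (2*x + 3*y) dx ∧ dy + (-6*x) dx ∧ dz + (-2*x + 3*y) dy ∧ dz

Distribute the wedge, using dx_i ∧ dx_j = -dx_j ∧ dx_i and dx_i ∧ dx_i = 0. For each pair (i, j) with i < j, the coefficient of dx_i ∧ dx_j in alpha ∧ beta is (alpha_i * beta_j - alpha_j * beta_i). Collecting: alpha ∧ beta = (2*x + 3*y) dx ∧ dy + (-6*x) dx ∧ dz + (-2*x + 3*y) dy ∧ dz.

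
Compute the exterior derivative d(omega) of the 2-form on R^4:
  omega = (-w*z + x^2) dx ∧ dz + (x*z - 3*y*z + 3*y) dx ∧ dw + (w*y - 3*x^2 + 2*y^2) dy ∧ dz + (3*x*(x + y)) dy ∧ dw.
d(omega) = (-x + 3*y - z) dx ∧ dz ∧ dw + (6*x + 3*y + 3*z - 3) dx ∧ dy ∧ dw + (-6*x) dx ∧ dy ∧ dz + (y) dy ∧ dz ∧ dw

For a 2-form omega = sum_{i<j} g_{ij} dx_i ∧ dx_j, the exterior derivative is
  d(omega) = sum_{i<j} d(g_{ij}) ∧ dx_i ∧ dx_j = sum_{i<j, k} (∂g_{ij}/∂x_k) dx_k ∧ dx_i ∧ dx_j.
Expand each term, using dx_k ∧ dx_i ∧ dx_j = sgn(permutation) dx_{(a)} ∧ dx_{(b)} ∧ dx_{(c)} with (a < b < c) sorted:
  d(-w*z + x^2) includes (∂/∂w)(-w*z + x^2) dw = (-z) dw, which multiplied by dx ∧ dz gives (-z) dx ∧ dz ∧ dw
  d(x*z - 3*y*z + 3*y) includes (∂/∂y)(x*z - 3*y*z + 3*y) dy = (3 - 3*z) dy, which multiplied by dx ∧ dw gives (3*z - 3) dx ∧ dy ∧ dw
  d(x*z - 3*y*z + 3*y) includes (∂/∂z)(x*z - 3*y*z + 3*y) dz = (x - 3*y) dz, which multiplied by dx ∧ dw gives (-x + 3*y) dx ∧ dz ∧ dw
  d(w*y - 3*x^2 + 2*y^2) includes (∂/∂x)(w*y - 3*x^2 + 2*y^2) dx = (-6*x) dx, which multiplied by dy ∧ dz gives (-6*x) dx ∧ dy ∧ dz
  d(w*y - 3*x^2 + 2*y^2) includes (∂/∂w)(w*y - 3*x^2 + 2*y^2) dw = (y) dw, which multiplied by dy ∧ dz gives (y) dy ∧ dz ∧ dw
  d(3*x*(x + y)) includes (∂/∂x)(3*x*(x + y)) dx = (6*x + 3*y) dx, which multiplied by dy ∧ dw gives (6*x + 3*y) dx ∧ dy ∧ dw
Collecting like 3-forms: d(omega) = (-x + 3*y - z) dx ∧ dz ∧ dw + (6*x + 3*y + 3*z - 3) dx ∧ dy ∧ dw + (-6*x) dx ∧ dy ∧ dz + (y) dy ∧ dz ∧ dw.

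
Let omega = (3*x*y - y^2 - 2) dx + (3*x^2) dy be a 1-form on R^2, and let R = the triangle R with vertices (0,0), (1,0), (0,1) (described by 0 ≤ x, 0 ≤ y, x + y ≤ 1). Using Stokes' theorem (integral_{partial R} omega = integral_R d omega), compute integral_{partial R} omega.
integral_(partial R) omega = 5/6

Stokes: integral_partial_R omega = integral_R d omega with d omega = (∂Q/∂x - ∂P/∂y) dx ∧ dy.
  ∂Q/∂x = 6*x
  ∂P/∂y = 3*x - 2*y
  integrand = ∂Q/∂x - ∂P/∂y = 3*x + 2*y.
Integrating over R: integral_0^1 integral_0^{1-x} (3*x + 2*y) dy dx = 5/6.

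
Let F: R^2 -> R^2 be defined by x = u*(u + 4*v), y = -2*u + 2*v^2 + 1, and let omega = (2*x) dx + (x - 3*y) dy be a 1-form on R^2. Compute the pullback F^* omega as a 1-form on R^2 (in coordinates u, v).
F^* omega = (4*u^3 + 24*u^2*v - 2*u^2 + 32*u*v^2 - 8*u*v - 12*u + 12*v^2 + 6) du + (8*u^3 + 36*u^2*v + 16*u*v^2 + 24*u*v - 24*v^3 - 12*v) dv

Using F^*(f dg) = (f ∘ F) d(g ∘ F), substitute each coordinate x_i by F_i(u, v) in f_i, and replace dx_i by d F_i = (∂F_i/∂u) du + (∂F_i/∂v) dv.
  For the x component: f_1(F) = 2*u*(u + 4*v); d F_1 = (2*u + 4*v) du + (4*u) dv
  For the y component: f_2(F) = u^2 + 4*u*v + 6*u - 6*v^2 - 3; d F_2 = (-2) du + (4*v) dv
Combining and collecting du, dv coefficients:
  coeff of du: 4*u^3 + 24*u^2*v - 2*u^2 + 32*u*v^2 - 8*u*v - 12*u + 12*v^2 + 6
  coeff of dv: 8*u^3 + 36*u^2*v + 16*u*v^2 + 24*u*v - 24*v^3 - 12*v
F^* omega = (4*u^3 + 24*u^2*v - 2*u^2 + 32*u*v^2 - 8*u*v - 12*u + 12*v^2 + 6) du + (8*u^3 + 36*u^2*v + 16*u*v^2 + 24*u*v - 24*v^3 - 12*v) dv.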